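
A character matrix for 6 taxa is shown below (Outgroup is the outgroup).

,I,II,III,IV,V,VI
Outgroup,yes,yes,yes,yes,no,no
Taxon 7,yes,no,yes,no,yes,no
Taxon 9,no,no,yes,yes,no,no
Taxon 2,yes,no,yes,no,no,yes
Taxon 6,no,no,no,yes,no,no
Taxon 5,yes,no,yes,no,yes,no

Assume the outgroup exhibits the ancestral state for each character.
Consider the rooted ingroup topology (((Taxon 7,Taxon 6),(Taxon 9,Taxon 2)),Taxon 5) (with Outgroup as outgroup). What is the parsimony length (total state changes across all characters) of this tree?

Map each character onto (((Taxon 7,Taxon 6),(Taxon 9,Taxon 2)),Taxon 5) (rooted by Outgroup) and count the minimum state changes it requires (Fitch parsimony):
I: 2; II: 1; III: 1; IV: 3; V: 2; VI: 1.
Total tree length = 10.

10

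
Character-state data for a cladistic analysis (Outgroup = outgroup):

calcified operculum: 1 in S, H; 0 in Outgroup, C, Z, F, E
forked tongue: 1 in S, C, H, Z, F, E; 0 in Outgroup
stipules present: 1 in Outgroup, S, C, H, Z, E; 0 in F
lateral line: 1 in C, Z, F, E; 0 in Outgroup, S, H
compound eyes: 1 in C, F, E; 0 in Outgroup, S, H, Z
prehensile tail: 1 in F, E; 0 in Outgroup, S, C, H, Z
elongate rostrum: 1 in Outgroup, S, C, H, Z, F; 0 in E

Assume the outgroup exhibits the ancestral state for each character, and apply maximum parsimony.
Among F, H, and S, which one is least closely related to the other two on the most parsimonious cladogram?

Character polarity is set by the outgroup: the derived state is whichever differs from the outgroup's state, so for stipules present, elongate rostrum the derived state is '0', and for the remaining characters it is '1'.
calcified operculum (derived state '1') is shared by H and S — a synapomorphy uniting that clade.
forked tongue (derived state '1') is shared by all ingroup taxa — unites the whole ingroup.
stipules present: derived state '0' in F only — an autapomorphy, so it tells us nothing about relationships among taxa.
Only C, E, F, and Z show the derived state '1' for lateral line, supporting them as a clade.
compound eyes (derived state '1') is shared by C, E, and F — a synapomorphy uniting that clade.
Only E and F show the derived state '1' for prehensile tail, supporting them as a clade.
elongate rostrum: derived state '0' in E only — an autapomorphy, so it tells us nothing about relationships among taxa.
Most parsimonious ingroup topology: ((S,H),((C,(F,E)),Z)).
H and S share a more recent common ancestor with each other than either does with F, so F is the least closely related of the three.

F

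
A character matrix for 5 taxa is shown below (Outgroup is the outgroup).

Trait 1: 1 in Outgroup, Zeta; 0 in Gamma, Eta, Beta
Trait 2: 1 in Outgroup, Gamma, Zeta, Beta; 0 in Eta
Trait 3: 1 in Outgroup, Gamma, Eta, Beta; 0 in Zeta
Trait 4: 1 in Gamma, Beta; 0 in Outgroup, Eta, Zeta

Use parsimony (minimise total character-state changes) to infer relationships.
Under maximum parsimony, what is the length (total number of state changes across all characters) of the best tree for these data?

Character polarity is set by the outgroup: the derived state is whichever differs from the outgroup's state, so for Trait 1, Trait 2, Trait 3 the derived state is '0', and for the remaining characters it is '1'.
Trait 1: derived state '0' in Beta, Eta, and Gamma only — synapomorphy for {Beta, Eta, Gamma}.
Trait 2 (derived state '0') is unique to Eta (autapomorphy; uninformative for grouping).
Trait 3 (derived state '0') is unique to Zeta (autapomorphy; uninformative for grouping).
Trait 4 (derived state '1') is shared by Beta and Gamma — a synapomorphy uniting that clade.
Most parsimonious ingroup topology: (((Gamma,Beta),Eta),Zeta).
Changes per character on this tree: Trait 1: 1; Trait 2: 1; Trait 3: 1; Trait 4: 1.
Total = 4.

4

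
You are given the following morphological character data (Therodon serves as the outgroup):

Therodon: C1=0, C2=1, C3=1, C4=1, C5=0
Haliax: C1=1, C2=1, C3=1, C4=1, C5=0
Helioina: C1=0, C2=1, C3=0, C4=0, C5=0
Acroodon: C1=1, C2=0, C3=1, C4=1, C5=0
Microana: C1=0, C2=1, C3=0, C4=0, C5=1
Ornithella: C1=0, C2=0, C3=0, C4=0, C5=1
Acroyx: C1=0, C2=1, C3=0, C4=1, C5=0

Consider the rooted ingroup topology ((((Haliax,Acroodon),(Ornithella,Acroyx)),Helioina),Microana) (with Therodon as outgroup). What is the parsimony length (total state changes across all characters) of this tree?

10

Map each character onto ((((Haliax,Acroodon),(Ornithella,Acroyx)),Helioina),Microana) (rooted by Therodon) and count the minimum state changes it requires (Fitch parsimony):
C1: 1; C2: 2; C3: 2; C4: 3; C5: 2.
Total tree length = 10.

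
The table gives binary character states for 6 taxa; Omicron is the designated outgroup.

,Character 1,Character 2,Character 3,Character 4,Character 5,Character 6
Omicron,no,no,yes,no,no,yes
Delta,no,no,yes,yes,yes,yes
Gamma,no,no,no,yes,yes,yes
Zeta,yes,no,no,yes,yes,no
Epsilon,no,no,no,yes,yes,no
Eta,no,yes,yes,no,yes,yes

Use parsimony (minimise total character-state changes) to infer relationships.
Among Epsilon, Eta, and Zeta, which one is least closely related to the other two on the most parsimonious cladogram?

Character polarity is set by the outgroup: the derived state is whichever differs from the outgroup's state, so for Character 3, Character 6 the derived state is 'no', and for the remaining characters it is 'yes'.
Character 1 (derived state 'yes') is unique to Zeta (autapomorphy; uninformative for grouping).
Character 2: derived state 'yes' in Eta only — an autapomorphy, so it tells us nothing about relationships among taxa.
Character 3 (derived state 'no') is shared by Epsilon, Gamma, and Zeta — a synapomorphy uniting that clade.
Character 4: derived state 'yes' in Delta, Epsilon, Gamma, and Zeta only — synapomorphy for {Delta, Epsilon, Gamma, Zeta}.
Character 5 (derived state 'yes') is shared by all ingroup taxa — unites the whole ingroup.
Only Epsilon and Zeta show the derived state 'no' for Character 6, supporting them as a clade.
Most parsimonious ingroup topology: ((Delta,(Gamma,(Zeta,Epsilon))),Eta).
Epsilon and Zeta share a more recent common ancestor with each other than either does with Eta, so Eta is the least closely related of the three.

Eta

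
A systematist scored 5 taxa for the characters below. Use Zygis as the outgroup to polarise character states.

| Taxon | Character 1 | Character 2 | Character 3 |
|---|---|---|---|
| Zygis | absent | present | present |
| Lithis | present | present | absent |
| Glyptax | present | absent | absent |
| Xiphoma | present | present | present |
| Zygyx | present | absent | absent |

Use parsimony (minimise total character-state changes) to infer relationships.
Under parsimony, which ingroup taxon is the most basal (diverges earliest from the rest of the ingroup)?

Character polarity is set by the outgroup: the derived state is whichever differs from the outgroup's state, so for Character 2, Character 3 the derived state is 'absent', and for the remaining characters it is 'present'.
Character 1 (derived state 'present') is shared by all ingroup taxa — unites the whole ingroup.
Character 2: derived state 'absent' in Glyptax and Zygyx only — synapomorphy for {Glyptax, Zygyx}.
Character 3 (derived state 'absent') is shared by Glyptax, Lithis, and Zygyx — a synapomorphy uniting that clade.
Most parsimonious ingroup topology: ((Lithis,(Glyptax,Zygyx)),Xiphoma).
Xiphoma is sister to the clade containing all other ingroup taxa, so it is the earliest-diverging (most basal) ingroup lineage.

Xiphoma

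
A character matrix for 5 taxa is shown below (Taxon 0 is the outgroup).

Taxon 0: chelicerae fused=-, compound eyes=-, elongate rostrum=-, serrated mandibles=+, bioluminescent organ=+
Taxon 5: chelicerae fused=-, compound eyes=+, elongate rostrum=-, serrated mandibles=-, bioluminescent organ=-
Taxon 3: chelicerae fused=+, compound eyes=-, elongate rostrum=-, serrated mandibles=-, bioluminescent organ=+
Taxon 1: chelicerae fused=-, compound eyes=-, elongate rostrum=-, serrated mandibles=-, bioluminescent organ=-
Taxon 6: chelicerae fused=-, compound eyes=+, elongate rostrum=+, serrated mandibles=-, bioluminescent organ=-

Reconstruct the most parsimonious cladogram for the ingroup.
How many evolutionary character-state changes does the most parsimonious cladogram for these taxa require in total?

5

Character polarity is set by the outgroup: the derived state is whichever differs from the outgroup's state, so for serrated mandibles, bioluminescent organ the derived state is '-', and for the remaining characters it is '+'.
chelicerae fused: derived state '+' in Taxon 3 only — an autapomorphy, so it tells us nothing about relationships among taxa.
Only Taxon 5 and Taxon 6 show the derived state '+' for compound eyes, supporting them as a clade.
elongate rostrum: derived state '+' in Taxon 6 only — an autapomorphy, so it tells us nothing about relationships among taxa.
All ingroup taxa share the derived state '-' for serrated mandibles; it defines the ingroup but does not resolve relationships within it.
bioluminescent organ (derived state '-') is shared by Taxon 1, Taxon 5, and Taxon 6 — a synapomorphy uniting that clade.
Most parsimonious ingroup topology: (((Taxon 5,Taxon 6),Taxon 1),Taxon 3).
Changes per character on this tree: chelicerae fused: 1; compound eyes: 1; elongate rostrum: 1; serrated mandibles: 1; bioluminescent organ: 1.
Total = 5.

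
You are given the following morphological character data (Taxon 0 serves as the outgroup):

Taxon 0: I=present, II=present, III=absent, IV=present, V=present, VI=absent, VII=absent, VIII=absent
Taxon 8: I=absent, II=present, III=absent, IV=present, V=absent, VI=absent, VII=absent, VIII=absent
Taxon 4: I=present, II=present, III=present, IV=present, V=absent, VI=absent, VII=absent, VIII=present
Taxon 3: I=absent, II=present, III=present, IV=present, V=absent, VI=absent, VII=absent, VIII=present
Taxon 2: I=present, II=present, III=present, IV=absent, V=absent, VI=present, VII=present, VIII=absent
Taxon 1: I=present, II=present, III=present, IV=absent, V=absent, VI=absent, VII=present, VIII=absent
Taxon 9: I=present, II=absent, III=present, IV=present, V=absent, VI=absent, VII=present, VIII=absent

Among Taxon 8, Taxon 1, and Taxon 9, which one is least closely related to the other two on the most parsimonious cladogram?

Taxon 8

Character polarity is set by the outgroup: the derived state is whichever differs from the outgroup's state, so for I, II, IV, V the derived state is 'absent', and for the remaining characters it is 'present'.
I groups Taxon 3 and Taxon 8, which is incompatible with the clades supported by the remaining characters; treating it as convergent (homoplasy) costs fewer steps than any alternative tree.
II (derived state 'absent') is unique to Taxon 9 (autapomorphy; uninformative for grouping).
III (derived state 'present') is shared by Taxon 1, Taxon 2, Taxon 3, Taxon 4, and Taxon 9 — a synapomorphy uniting that clade.
IV: derived state 'absent' in Taxon 1 and Taxon 2 only — synapomorphy for {Taxon 1, Taxon 2}.
All ingroup taxa share the derived state 'absent' for V; it defines the ingroup but does not resolve relationships within it.
VI (derived state 'present') is unique to Taxon 2 (autapomorphy; uninformative for grouping).
VII: derived state 'present' in Taxon 1, Taxon 2, and Taxon 9 only — synapomorphy for {Taxon 1, Taxon 2, Taxon 9}.
Only Taxon 3 and Taxon 4 show the derived state 'present' for VIII, supporting them as a clade.
Most parsimonious ingroup topology: (Taxon 8,((Taxon 4,Taxon 3),((Taxon 2,Taxon 1),Taxon 9))).
Taxon 1 and Taxon 9 share a more recent common ancestor with each other than either does with Taxon 8, so Taxon 8 is the least closely related of the three.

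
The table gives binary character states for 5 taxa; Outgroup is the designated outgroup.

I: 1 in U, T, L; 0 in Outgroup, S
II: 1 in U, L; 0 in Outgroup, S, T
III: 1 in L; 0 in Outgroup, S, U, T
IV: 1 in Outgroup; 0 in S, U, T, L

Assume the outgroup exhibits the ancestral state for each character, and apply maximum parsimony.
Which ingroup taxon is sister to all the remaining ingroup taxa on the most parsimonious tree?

S

Character polarity is set by the outgroup: the derived state is whichever differs from the outgroup's state, so for IV the derived state is '0', and for the remaining characters it is '1'.
Only L, T, and U show the derived state '1' for I, supporting them as a clade.
Only L and U show the derived state '1' for II, supporting them as a clade.
III (derived state '1') is unique to L (autapomorphy; uninformative for grouping).
All ingroup taxa share the derived state '0' for IV; it defines the ingroup but does not resolve relationships within it.
Most parsimonious ingroup topology: (S,((U,L),T)).
S is sister to the clade containing all other ingroup taxa, so it is the earliest-diverging (most basal) ingroup lineage.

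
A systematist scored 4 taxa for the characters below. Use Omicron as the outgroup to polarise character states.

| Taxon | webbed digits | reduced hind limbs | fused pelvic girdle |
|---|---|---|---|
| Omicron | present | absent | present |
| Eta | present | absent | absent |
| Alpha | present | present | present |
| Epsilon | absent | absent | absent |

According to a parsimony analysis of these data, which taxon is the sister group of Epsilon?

Character polarity is set by the outgroup: the derived state is whichever differs from the outgroup's state, so for webbed digits, fused pelvic girdle the derived state is 'absent', and for the remaining characters it is 'present'.
webbed digits (derived state 'absent') is unique to Epsilon (autapomorphy; uninformative for grouping).
reduced hind limbs: derived state 'present' in Alpha only — an autapomorphy, so it tells us nothing about relationships among taxa.
fused pelvic girdle (derived state 'absent') is shared by Epsilon and Eta — a synapomorphy uniting that clade.
Most parsimonious ingroup topology: ((Eta,Epsilon),Alpha).
Epsilon and Eta form a cherry on this tree, so they are sister taxa.

Eta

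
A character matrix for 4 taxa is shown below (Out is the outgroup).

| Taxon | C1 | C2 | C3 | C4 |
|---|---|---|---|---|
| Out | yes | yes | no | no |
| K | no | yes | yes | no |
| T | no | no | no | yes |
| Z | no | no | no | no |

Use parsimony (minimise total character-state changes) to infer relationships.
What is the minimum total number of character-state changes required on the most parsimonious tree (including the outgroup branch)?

4

Character polarity is set by the outgroup: the derived state is whichever differs from the outgroup's state, so for C1, C2 the derived state is 'no', and for the remaining characters it is 'yes'.
All ingroup taxa share the derived state 'no' for C1; it defines the ingroup but does not resolve relationships within it.
C2 (derived state 'no') is shared by T and Z — a synapomorphy uniting that clade.
C3: derived state 'yes' in K only — an autapomorphy, so it tells us nothing about relationships among taxa.
C4 (derived state 'yes') is unique to T (autapomorphy; uninformative for grouping).
Most parsimonious ingroup topology: (K,(T,Z)).
Changes per character on this tree: C1: 1; C2: 1; C3: 1; C4: 1.
Total = 4.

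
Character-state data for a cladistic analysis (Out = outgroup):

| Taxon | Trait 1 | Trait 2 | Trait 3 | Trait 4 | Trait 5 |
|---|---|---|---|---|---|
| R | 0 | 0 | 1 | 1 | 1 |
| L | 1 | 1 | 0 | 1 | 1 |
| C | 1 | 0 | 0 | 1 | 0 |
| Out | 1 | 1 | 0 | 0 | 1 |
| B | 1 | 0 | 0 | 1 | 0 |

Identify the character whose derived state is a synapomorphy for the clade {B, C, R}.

Trait 2

Character polarity is set by the outgroup: the derived state is whichever differs from the outgroup's state, so for Trait 1, Trait 2, Trait 5 the derived state is '0', and for the remaining characters it is '1'.
Trait 1 (derived state '0') is unique to R (autapomorphy; uninformative for grouping).
Only B, C, and R show the derived state '0' for Trait 2, supporting them as a clade.
Trait 3: derived state '1' in R only — an autapomorphy, so it tells us nothing about relationships among taxa.
Trait 4 (derived state '1') is shared by all ingroup taxa — unites the whole ingroup.
Only B and C show the derived state '0' for Trait 5, supporting them as a clade.
Most parsimonious ingroup topology: ((R,(C,B)),L).
The clade {B, C, R} is supported by Trait 2: its derived state '0' occurs in exactly those taxa and in no other taxon (including the outgroup).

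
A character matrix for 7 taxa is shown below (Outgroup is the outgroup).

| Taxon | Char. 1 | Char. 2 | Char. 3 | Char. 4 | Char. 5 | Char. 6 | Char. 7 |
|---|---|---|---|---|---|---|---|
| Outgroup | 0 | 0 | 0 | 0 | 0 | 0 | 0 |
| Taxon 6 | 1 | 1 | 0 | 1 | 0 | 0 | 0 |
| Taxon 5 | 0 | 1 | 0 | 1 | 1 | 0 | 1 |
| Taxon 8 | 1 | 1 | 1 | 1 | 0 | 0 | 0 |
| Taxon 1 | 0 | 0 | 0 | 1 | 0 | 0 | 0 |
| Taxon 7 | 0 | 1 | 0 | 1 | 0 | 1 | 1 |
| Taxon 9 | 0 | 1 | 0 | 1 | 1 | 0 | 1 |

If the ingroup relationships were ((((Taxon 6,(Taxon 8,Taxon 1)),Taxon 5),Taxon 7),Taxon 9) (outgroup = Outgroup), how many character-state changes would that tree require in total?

11

Map each character onto ((((Taxon 6,(Taxon 8,Taxon 1)),Taxon 5),Taxon 7),Taxon 9) (rooted by Outgroup) and count the minimum state changes it requires (Fitch parsimony):
Char. 1: 2; Char. 2: 2; Char. 3: 1; Char. 4: 1; Char. 5: 2; Char. 6: 1; Char. 7: 2.
Total tree length = 11.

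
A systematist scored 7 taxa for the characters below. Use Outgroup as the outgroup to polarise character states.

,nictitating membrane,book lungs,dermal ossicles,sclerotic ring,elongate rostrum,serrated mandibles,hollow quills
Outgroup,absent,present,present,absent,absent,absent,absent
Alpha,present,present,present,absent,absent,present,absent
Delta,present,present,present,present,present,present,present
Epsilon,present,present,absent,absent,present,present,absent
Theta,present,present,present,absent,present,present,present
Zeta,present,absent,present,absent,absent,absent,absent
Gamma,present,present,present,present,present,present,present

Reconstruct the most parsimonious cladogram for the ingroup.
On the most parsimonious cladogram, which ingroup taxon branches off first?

Zeta

Character polarity is set by the outgroup: the derived state is whichever differs from the outgroup's state, so for book lungs, dermal ossicles the derived state is 'absent', and for the remaining characters it is 'present'.
All ingroup taxa share the derived state 'present' for nictitating membrane; it defines the ingroup but does not resolve relationships within it.
book lungs: derived state 'absent' in Zeta only — an autapomorphy, so it tells us nothing about relationships among taxa.
dermal ossicles (derived state 'absent') is unique to Epsilon (autapomorphy; uninformative for grouping).
Only Delta and Gamma show the derived state 'present' for sclerotic ring, supporting them as a clade.
elongate rostrum (derived state 'present') is shared by Delta, Epsilon, Gamma, and Theta — a synapomorphy uniting that clade.
serrated mandibles (derived state 'present') is shared by Alpha, Delta, Epsilon, Gamma, and Theta — a synapomorphy uniting that clade.
Only Delta, Gamma, and Theta show the derived state 'present' for hollow quills, supporting them as a clade.
Most parsimonious ingroup topology: ((Alpha,(((Delta,Gamma),Theta),Epsilon)),Zeta).
Zeta is sister to the clade containing all other ingroup taxa, so it is the earliest-diverging (most basal) ingroup lineage.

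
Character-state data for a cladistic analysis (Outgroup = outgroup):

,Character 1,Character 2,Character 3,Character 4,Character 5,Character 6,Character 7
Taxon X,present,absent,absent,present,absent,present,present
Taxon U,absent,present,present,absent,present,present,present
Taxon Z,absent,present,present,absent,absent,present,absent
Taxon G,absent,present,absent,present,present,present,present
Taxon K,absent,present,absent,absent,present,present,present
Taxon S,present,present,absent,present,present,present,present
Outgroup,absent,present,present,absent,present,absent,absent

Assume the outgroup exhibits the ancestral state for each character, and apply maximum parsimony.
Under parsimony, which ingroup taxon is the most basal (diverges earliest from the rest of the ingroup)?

Character polarity is set by the outgroup: the derived state is whichever differs from the outgroup's state, so for Character 2, Character 3, Character 5 the derived state is 'absent', and for the remaining characters it is 'present'.
Only Taxon S and Taxon X show the derived state 'present' for Character 1, supporting them as a clade.
Character 2: derived state 'absent' in Taxon X only — an autapomorphy, so it tells us nothing about relationships among taxa.
Character 3: derived state 'absent' in Taxon G, Taxon K, Taxon S, and Taxon X only — synapomorphy for {Taxon G, Taxon K, Taxon S, Taxon X}.
Character 4: derived state 'present' in Taxon G, Taxon S, and Taxon X only — synapomorphy for {Taxon G, Taxon S, Taxon X}.
Character 5 groups Taxon X and Taxon Z, which is incompatible with the clades supported by the remaining characters; treating it as convergent (homoplasy) costs fewer steps than any alternative tree.
Character 6 (derived state 'present') is shared by all ingroup taxa — unites the whole ingroup.
Character 7: derived state 'present' in Taxon G, Taxon K, Taxon S, Taxon U, and Taxon X only — synapomorphy for {Taxon G, Taxon K, Taxon S, Taxon U, Taxon X}.
Most parsimonious ingroup topology: (((((Taxon S,Taxon X),Taxon G),Taxon K),Taxon U),Taxon Z).
Taxon Z is sister to the clade containing all other ingroup taxa, so it is the earliest-diverging (most basal) ingroup lineage.

Taxon Z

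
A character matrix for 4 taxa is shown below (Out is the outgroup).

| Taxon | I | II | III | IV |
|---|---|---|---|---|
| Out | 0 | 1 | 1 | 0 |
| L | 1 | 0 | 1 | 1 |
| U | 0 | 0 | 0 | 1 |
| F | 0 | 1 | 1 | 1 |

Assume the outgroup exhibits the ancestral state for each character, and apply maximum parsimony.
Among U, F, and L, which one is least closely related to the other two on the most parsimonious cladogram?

Character polarity is set by the outgroup: the derived state is whichever differs from the outgroup's state, so for II, III the derived state is '0', and for the remaining characters it is '1'.
I: derived state '1' in L only — an autapomorphy, so it tells us nothing about relationships among taxa.
Only L and U show the derived state '0' for II, supporting them as a clade.
III (derived state '0') is unique to U (autapomorphy; uninformative for grouping).
All ingroup taxa share the derived state '1' for IV; it defines the ingroup but does not resolve relationships within it.
Most parsimonious ingroup topology: ((L,U),F).
U and L share a more recent common ancestor with each other than either does with F, so F is the least closely related of the three.

F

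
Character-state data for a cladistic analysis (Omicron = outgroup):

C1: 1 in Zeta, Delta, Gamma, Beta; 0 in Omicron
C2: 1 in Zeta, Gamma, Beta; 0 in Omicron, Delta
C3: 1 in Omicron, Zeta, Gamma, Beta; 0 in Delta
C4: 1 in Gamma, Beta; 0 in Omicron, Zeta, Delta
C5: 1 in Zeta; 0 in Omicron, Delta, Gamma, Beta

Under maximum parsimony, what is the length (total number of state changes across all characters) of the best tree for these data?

Character polarity is set by the outgroup: the derived state is whichever differs from the outgroup's state, so for C3 the derived state is '0', and for the remaining characters it is '1'.
All ingroup taxa share the derived state '1' for C1; it defines the ingroup but does not resolve relationships within it.
C2 (derived state '1') is shared by Beta, Gamma, and Zeta — a synapomorphy uniting that clade.
C3 (derived state '0') is unique to Delta (autapomorphy; uninformative for grouping).
C4: derived state '1' in Beta and Gamma only — synapomorphy for {Beta, Gamma}.
C5: derived state '1' in Zeta only — an autapomorphy, so it tells us nothing about relationships among taxa.
Most parsimonious ingroup topology: ((Zeta,(Gamma,Beta)),Delta).
Changes per character on this tree: C1: 1; C2: 1; C3: 1; C4: 1; C5: 1.
Total = 5.

5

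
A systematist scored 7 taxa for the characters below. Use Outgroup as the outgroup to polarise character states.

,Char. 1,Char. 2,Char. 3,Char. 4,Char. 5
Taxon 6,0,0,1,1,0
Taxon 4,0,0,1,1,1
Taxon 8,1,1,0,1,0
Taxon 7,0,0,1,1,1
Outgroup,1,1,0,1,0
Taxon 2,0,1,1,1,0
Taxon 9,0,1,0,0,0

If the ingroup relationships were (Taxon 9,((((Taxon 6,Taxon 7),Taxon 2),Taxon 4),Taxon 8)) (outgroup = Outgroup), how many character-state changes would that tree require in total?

8

Map each character onto (Taxon 9,((((Taxon 6,Taxon 7),Taxon 2),Taxon 4),Taxon 8)) (rooted by Outgroup) and count the minimum state changes it requires (Fitch parsimony):
Char. 1: 2; Char. 2: 2; Char. 3: 1; Char. 4: 1; Char. 5: 2.
Total tree length = 8.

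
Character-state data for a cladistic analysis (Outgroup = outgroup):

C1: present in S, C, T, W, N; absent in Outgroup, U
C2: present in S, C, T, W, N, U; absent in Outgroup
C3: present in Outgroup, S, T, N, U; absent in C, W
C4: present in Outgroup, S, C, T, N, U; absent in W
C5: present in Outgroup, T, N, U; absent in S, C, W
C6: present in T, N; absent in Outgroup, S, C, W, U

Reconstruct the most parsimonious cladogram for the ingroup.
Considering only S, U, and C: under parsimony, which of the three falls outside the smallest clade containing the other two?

U

Character polarity is set by the outgroup: the derived state is whichever differs from the outgroup's state, so for C3, C4, C5 the derived state is 'absent', and for the remaining characters it is 'present'.
C1 (derived state 'present') is shared by C, N, S, T, and W — a synapomorphy uniting that clade.
All ingroup taxa share the derived state 'present' for C2; it defines the ingroup but does not resolve relationships within it.
Only C and W show the derived state 'absent' for C3, supporting them as a clade.
C4: derived state 'absent' in W only — an autapomorphy, so it tells us nothing about relationships among taxa.
C5: derived state 'absent' in C, S, and W only — synapomorphy for {C, S, W}.
C6 (derived state 'present') is shared by N and T — a synapomorphy uniting that clade.
Most parsimonious ingroup topology: (((S,(C,W)),(T,N)),U).
C and S share a more recent common ancestor with each other than either does with U, so U is the least closely related of the three.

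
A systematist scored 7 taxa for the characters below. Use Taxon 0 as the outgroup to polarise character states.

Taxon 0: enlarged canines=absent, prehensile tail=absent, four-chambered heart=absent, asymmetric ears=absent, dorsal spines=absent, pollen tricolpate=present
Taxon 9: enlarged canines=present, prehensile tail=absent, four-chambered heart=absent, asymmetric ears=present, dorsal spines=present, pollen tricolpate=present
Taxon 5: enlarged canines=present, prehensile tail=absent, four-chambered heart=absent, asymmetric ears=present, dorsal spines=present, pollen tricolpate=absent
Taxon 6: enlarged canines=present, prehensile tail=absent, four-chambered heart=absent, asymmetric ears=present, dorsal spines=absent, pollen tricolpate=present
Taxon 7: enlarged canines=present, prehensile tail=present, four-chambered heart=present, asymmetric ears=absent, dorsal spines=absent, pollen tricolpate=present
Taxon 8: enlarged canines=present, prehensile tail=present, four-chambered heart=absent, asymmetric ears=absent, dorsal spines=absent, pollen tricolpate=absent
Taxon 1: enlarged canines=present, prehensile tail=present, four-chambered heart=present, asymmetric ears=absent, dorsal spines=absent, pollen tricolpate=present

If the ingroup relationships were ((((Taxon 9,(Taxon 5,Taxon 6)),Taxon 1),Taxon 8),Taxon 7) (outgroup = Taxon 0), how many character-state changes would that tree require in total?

10

Map each character onto ((((Taxon 9,(Taxon 5,Taxon 6)),Taxon 1),Taxon 8),Taxon 7) (rooted by Taxon 0) and count the minimum state changes it requires (Fitch parsimony):
enlarged canines: 1; prehensile tail: 2; four-chambered heart: 2; asymmetric ears: 1; dorsal spines: 2; pollen tricolpate: 2.
Total tree length = 10.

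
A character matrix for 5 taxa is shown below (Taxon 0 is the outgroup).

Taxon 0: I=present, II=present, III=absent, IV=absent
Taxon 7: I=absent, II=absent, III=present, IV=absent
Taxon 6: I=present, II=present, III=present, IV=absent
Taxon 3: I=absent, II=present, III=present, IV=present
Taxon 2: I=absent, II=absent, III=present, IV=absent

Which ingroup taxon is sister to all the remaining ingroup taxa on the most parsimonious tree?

Character polarity is set by the outgroup: the derived state is whichever differs from the outgroup's state, so for I, II the derived state is 'absent', and for the remaining characters it is 'present'.
Only Taxon 2, Taxon 3, and Taxon 7 show the derived state 'absent' for I, supporting them as a clade.
Only Taxon 2 and Taxon 7 show the derived state 'absent' for II, supporting them as a clade.
III (derived state 'present') is shared by all ingroup taxa — unites the whole ingroup.
IV: derived state 'present' in Taxon 3 only — an autapomorphy, so it tells us nothing about relationships among taxa.
Most parsimonious ingroup topology: (((Taxon 7,Taxon 2),Taxon 3),Taxon 6).
Taxon 6 is sister to the clade containing all other ingroup taxa, so it is the earliest-diverging (most basal) ingroup lineage.

Taxon 6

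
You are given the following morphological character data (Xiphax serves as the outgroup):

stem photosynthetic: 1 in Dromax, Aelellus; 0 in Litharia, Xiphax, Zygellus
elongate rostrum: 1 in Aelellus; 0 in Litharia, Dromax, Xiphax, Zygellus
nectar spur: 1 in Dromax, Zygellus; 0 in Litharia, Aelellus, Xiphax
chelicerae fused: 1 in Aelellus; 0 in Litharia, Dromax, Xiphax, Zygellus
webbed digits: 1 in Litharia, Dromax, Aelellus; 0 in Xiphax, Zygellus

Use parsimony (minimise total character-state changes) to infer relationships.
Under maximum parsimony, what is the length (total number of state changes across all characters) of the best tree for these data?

The outgroup has state '0' for every character, so '1' is the derived state throughout.
stem photosynthetic (derived state '1') is shared by Aelellus and Dromax — a synapomorphy uniting that clade.
elongate rostrum (derived state '1') is unique to Aelellus (autapomorphy; uninformative for grouping).
nectar spur groups Dromax and Zygellus, which is incompatible with the clades supported by the remaining characters; treating it as convergent (homoplasy) costs fewer steps than any alternative tree.
chelicerae fused: derived state '1' in Aelellus only — an autapomorphy, so it tells us nothing about relationships among taxa.
webbed digits: derived state '1' in Aelellus, Dromax, and Litharia only — synapomorphy for {Aelellus, Dromax, Litharia}.
Most parsimonious ingroup topology: (((Dromax,Aelellus),Litharia),Zygellus).
Changes per character on this tree: stem photosynthetic: 1; elongate rostrum: 1; nectar spur: 2; chelicerae fused: 1; webbed digits: 1.
Total = 6.

6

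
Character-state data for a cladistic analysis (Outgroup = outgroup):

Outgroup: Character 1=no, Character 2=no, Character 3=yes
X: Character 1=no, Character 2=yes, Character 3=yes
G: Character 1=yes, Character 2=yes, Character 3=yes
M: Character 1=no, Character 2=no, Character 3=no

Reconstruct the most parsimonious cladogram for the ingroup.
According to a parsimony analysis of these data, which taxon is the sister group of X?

Character polarity is set by the outgroup: the derived state is whichever differs from the outgroup's state, so for Character 3 the derived state is 'no', and for the remaining characters it is 'yes'.
Character 1 (derived state 'yes') is unique to G (autapomorphy; uninformative for grouping).
Only G and X show the derived state 'yes' for Character 2, supporting them as a clade.
Character 3: derived state 'no' in M only — an autapomorphy, so it tells us nothing about relationships among taxa.
Most parsimonious ingroup topology: ((X,G),M).
X and G form a cherry on this tree, so they are sister taxa.

G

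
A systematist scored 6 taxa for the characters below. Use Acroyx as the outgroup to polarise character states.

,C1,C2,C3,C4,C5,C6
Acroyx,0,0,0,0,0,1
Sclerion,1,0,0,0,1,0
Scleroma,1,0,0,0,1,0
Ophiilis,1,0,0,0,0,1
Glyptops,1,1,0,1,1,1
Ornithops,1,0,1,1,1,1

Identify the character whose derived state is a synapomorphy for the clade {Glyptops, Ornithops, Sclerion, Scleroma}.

C5

Character polarity is set by the outgroup: the derived state is whichever differs from the outgroup's state, so for C6 the derived state is '0', and for the remaining characters it is '1'.
C1 (derived state '1') is shared by all ingroup taxa — unites the whole ingroup.
C2: derived state '1' in Glyptops only — an autapomorphy, so it tells us nothing about relationships among taxa.
C3 (derived state '1') is unique to Ornithops (autapomorphy; uninformative for grouping).
C4: derived state '1' in Glyptops and Ornithops only — synapomorphy for {Glyptops, Ornithops}.
C5 (derived state '1') is shared by Glyptops, Ornithops, Sclerion, and Scleroma — a synapomorphy uniting that clade.
Only Sclerion and Scleroma show the derived state '0' for C6, supporting them as a clade.
Most parsimonious ingroup topology: (((Sclerion,Scleroma),(Glyptops,Ornithops)),Ophiilis).
The clade {Glyptops, Ornithops, Sclerion, Scleroma} is supported by C5: its derived state '1' occurs in exactly those taxa and in no other taxon (including the outgroup).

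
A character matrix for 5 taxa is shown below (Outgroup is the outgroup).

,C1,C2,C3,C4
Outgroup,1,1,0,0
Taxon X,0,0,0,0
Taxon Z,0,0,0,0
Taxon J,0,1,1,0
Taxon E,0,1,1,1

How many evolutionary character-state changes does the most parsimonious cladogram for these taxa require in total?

4

Character polarity is set by the outgroup: the derived state is whichever differs from the outgroup's state, so for C1, C2 the derived state is '0', and for the remaining characters it is '1'.
C1 (derived state '0') is shared by all ingroup taxa — unites the whole ingroup.
C2 (derived state '0') is shared by Taxon X and Taxon Z — a synapomorphy uniting that clade.
Only Taxon E and Taxon J show the derived state '1' for C3, supporting them as a clade.
C4: derived state '1' in Taxon E only — an autapomorphy, so it tells us nothing about relationships among taxa.
Most parsimonious ingroup topology: ((Taxon X,Taxon Z),(Taxon J,Taxon E)).
Changes per character on this tree: C1: 1; C2: 1; C3: 1; C4: 1.
Total = 4.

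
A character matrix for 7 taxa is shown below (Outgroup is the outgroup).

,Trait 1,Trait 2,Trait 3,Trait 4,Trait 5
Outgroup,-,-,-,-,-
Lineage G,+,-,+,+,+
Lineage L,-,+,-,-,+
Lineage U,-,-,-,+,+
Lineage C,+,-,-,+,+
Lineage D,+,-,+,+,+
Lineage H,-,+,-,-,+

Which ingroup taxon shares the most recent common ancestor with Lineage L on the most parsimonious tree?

Lineage H

The outgroup has state '-' for every character, so '+' is the derived state throughout.
Trait 1 (derived state '+') is shared by Lineage C, Lineage D, and Lineage G — a synapomorphy uniting that clade.
Only Lineage H and Lineage L show the derived state '+' for Trait 2, supporting them as a clade.
Only Lineage D and Lineage G show the derived state '+' for Trait 3, supporting them as a clade.
Only Lineage C, Lineage D, Lineage G, and Lineage U show the derived state '+' for Trait 4, supporting them as a clade.
All ingroup taxa share the derived state '+' for Trait 5; it defines the ingroup but does not resolve relationships within it.
Most parsimonious ingroup topology: ((((Lineage G,Lineage D),Lineage C),Lineage U),(Lineage L,Lineage H)).
Lineage L and Lineage H form a cherry on this tree, so they are sister taxa.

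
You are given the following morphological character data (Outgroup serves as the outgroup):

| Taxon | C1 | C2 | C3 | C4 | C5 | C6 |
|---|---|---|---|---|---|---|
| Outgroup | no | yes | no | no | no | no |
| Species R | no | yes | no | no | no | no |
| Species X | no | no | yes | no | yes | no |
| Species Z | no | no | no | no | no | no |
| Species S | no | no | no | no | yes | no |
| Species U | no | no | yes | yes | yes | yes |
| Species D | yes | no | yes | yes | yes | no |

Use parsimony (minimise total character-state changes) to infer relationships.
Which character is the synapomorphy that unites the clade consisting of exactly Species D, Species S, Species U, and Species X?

Character polarity is set by the outgroup: the derived state is whichever differs from the outgroup's state, so for C2 the derived state is 'no', and for the remaining characters it is 'yes'.
C1: derived state 'yes' in Species D only — an autapomorphy, so it tells us nothing about relationships among taxa.
C2 (derived state 'no') is shared by Species D, Species S, Species U, Species X, and Species Z — a synapomorphy uniting that clade.
C3 (derived state 'yes') is shared by Species D, Species U, and Species X — a synapomorphy uniting that clade.
C4: derived state 'yes' in Species D and Species U only — synapomorphy for {Species D, Species U}.
C5: derived state 'yes' in Species D, Species S, Species U, and Species X only — synapomorphy for {Species D, Species S, Species U, Species X}.
C6 (derived state 'yes') is unique to Species U (autapomorphy; uninformative for grouping).
Most parsimonious ingroup topology: (Species R,(((Species X,(Species U,Species D)),Species S),Species Z)).
The clade {Species D, Species S, Species U, Species X} is supported by C5: its derived state 'yes' occurs in exactly those taxa and in no other taxon (including the outgroup).

C5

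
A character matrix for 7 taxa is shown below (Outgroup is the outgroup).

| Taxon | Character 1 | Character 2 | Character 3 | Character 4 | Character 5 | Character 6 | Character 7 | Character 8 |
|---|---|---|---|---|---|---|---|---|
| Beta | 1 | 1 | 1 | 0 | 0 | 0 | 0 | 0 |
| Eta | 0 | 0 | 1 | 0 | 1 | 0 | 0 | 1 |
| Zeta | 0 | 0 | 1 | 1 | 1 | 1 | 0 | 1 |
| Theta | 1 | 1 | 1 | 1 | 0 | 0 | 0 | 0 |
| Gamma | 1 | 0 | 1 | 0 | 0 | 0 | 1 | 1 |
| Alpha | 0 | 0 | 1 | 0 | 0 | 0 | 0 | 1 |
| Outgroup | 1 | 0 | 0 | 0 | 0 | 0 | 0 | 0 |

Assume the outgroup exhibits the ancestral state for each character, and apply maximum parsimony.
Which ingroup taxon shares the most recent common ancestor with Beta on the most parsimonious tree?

Theta

Character polarity is set by the outgroup: the derived state is whichever differs from the outgroup's state, so for Character 1 the derived state is '0', and for the remaining characters it is '1'.
Only Alpha, Eta, and Zeta show the derived state '0' for Character 1, supporting them as a clade.
Character 2: derived state '1' in Beta and Theta only — synapomorphy for {Beta, Theta}.
All ingroup taxa share the derived state '1' for Character 3; it defines the ingroup but does not resolve relationships within it.
Character 4 (state '1') occurs in Theta and Zeta but conflicts with the nesting implied by the other characters — most parsimoniously interpreted as homoplasy.
Character 5: derived state '1' in Eta and Zeta only — synapomorphy for {Eta, Zeta}.
Character 6: derived state '1' in Zeta only — an autapomorphy, so it tells us nothing about relationships among taxa.
Character 7 (derived state '1') is unique to Gamma (autapomorphy; uninformative for grouping).
Only Alpha, Eta, Gamma, and Zeta show the derived state '1' for Character 8, supporting them as a clade.
Most parsimonious ingroup topology: ((Beta,Theta),((Alpha,(Zeta,Eta)),Gamma)).
Beta and Theta form a cherry on this tree, so they are sister taxa.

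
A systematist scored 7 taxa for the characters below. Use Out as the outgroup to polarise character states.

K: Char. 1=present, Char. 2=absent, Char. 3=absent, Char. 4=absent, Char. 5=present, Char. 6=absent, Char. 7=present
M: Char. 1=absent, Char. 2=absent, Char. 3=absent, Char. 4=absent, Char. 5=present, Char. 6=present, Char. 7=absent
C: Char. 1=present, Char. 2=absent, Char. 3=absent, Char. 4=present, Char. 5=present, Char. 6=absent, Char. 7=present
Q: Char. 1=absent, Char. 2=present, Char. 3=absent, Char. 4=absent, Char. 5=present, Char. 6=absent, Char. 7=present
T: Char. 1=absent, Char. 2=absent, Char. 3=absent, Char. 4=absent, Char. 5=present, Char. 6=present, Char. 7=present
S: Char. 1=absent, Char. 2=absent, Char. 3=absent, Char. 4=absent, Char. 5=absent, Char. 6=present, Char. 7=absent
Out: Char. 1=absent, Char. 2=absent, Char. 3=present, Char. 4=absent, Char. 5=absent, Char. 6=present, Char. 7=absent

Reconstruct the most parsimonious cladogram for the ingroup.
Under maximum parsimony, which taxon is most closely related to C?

Character polarity is set by the outgroup: the derived state is whichever differs from the outgroup's state, so for Char. 3, Char. 6 the derived state is 'absent', and for the remaining characters it is 'present'.
Only C and K show the derived state 'present' for Char. 1, supporting them as a clade.
Char. 2: derived state 'present' in Q only — an autapomorphy, so it tells us nothing about relationships among taxa.
All ingroup taxa share the derived state 'absent' for Char. 3; it defines the ingroup but does not resolve relationships within it.
Char. 4 (derived state 'present') is unique to C (autapomorphy; uninformative for grouping).
Char. 5: derived state 'present' in C, K, M, Q, and T only — synapomorphy for {C, K, M, Q, T}.
Only C, K, and Q show the derived state 'absent' for Char. 6, supporting them as a clade.
Only C, K, Q, and T show the derived state 'present' for Char. 7, supporting them as a clade.
Most parsimonious ingroup topology: (((((K,C),Q),T),M),S).
C and K form a cherry on this tree, so they are sister taxa.

K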